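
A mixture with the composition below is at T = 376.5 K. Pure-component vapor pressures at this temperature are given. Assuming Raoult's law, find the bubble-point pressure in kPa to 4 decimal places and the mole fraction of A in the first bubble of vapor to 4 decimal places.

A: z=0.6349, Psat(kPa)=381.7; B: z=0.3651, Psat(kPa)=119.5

Pbub = 285.9708 kPa, y_A = 0.8474

At the bubble point ψ → 0, so ΣzᵢKᵢ = 1 with Kᵢ = Pᵢˢᵃᵗ/P ⇒ P = ΣzᵢPᵢˢᵃᵗ.
P = 0.6349·381.7 + 0.3651·119.5 = 285.9708 kPa
yᵢ = zᵢPᵢˢᵃᵗ/P ⇒ y_A = 0.6349·381.7/285.9708 = 0.8474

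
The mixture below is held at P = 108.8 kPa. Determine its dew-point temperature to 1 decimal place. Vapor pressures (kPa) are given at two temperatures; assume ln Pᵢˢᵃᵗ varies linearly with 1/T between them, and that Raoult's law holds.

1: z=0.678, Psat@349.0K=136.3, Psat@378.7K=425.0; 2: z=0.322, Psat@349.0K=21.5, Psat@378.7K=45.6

Dew-point temperature: Σzᵢ·P/Pᵢˢᵃᵗ(T) = 1. Interpolate ln Pᵢˢᵃᵗ = aᵢ + bᵢ/T.
  T = 349.0 K: ΣzᵢP/Pᵢˢᵃᵗ = 2.1707
  T = 378.7 K: ΣzᵢP/Pᵢˢᵃᵗ = 0.9418
  T = 363.9 K: ΣzᵢP/Pᵢˢᵃᵗ = 1.3993
  T = 371.3 K: ΣzᵢP/Pᵢˢᵃᵗ = 1.1427
  T = 375.0 K: ΣzᵢP/Pᵢˢᵃᵗ = 1.0363
  T = 376.9 K: ΣzᵢP/Pᵢˢᵃᵗ = 0.9864
Interpolating between 375.0 K and 376.9 K gives T ≈ 376.4 K.

T = 376.4 K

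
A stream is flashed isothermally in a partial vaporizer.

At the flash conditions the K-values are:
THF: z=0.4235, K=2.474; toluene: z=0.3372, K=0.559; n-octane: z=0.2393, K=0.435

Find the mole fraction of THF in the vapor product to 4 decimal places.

Rachford–Rice: g(ψ) = Σ zᵢ(Kᵢ−1)/(1+ψ(Kᵢ−1)) = 0.
Check two-phase: ΣzᵢKᵢ = 1.3403 > 1 and Σzᵢ/Kᵢ = 1.3245 > 1, so g(0) = 0.3403 > 0 and g(1) = -0.3245 < 0.
Newton–Raphson from ψ = 0.34:
  ψ = 0.3400: g = 0.07355, g' = -0.6161 → ψ = 0.4594
  ψ = 0.4594: g = 0.00313, g' = -0.5696 → ψ = 0.4649
Converged at ψ = 0.4649.
Compositions from xᵢ = zᵢ/(1+ψ(Kᵢ−1)), yᵢ = Kᵢxᵢ:
  THF: x = 0.2513, y = 0.6217
  toluene: x = 0.4242, y = 0.2371
  n-octane: x = 0.3245, y = 0.1412

y_THF = 0.6217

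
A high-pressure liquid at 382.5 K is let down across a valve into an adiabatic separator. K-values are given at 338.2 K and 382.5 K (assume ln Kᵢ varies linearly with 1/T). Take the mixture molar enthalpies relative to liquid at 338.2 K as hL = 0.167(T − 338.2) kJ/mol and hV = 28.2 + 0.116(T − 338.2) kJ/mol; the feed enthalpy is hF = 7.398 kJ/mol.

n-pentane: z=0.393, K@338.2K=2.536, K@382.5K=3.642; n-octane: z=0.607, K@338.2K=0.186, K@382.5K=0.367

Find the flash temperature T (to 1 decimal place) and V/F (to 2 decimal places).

Adiabatic flash: solve Rachford–Rice at each trial T, then check hF = ψ·hV(T) + (1−ψ)·hL(T).
  T = 338.2 K: K = (2.536, 0.186), RR gives ψ = 0.088, H_out = 2.471 kJ/mol
  T = 382.5 K: K = (3.642, 0.367), RR gives ψ = 0.391, H_out = 17.544 kJ/mol
  T = 360.4 K: K = (3.074, 0.267), RR gives ψ = 0.244, H_out = 10.299 kJ/mol
  T = 349.3 K: K = (2.801, 0.224), RR gives ψ = 0.169, H_out = 6.536 kJ/mol
  T = 354.9 K: K = (2.938, 0.245), RR gives ψ = 0.207, H_out = 8.460 kJ/mol
  T = 352.1 K: K = (2.869, 0.234), RR gives ψ = 0.189, H_out = 7.506 kJ/mol
  T = 350.7 K: K = (2.835, 0.229), RR gives ψ = 0.179, H_out = 7.023 kJ/mol
Linear interpolation between T = 350.7 (H_out = 7.023) and T = 352.1 (H_out = 7.506) on hF = 7.398 gives T ≈ 351.8 K, at which ψ = 0.19.

T = 351.8 K, V/F = 0.19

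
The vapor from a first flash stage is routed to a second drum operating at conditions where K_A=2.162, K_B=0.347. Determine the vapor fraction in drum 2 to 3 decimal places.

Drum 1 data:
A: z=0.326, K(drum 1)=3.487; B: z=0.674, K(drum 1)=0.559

Drum 1:
Let ψ₁ = V/F and solve Σ zᵢ(Kᵢ−1)/(1+ψ₁(Kᵢ−1)) = 0.
Check two-phase: ΣzᵢKᵢ = 1.514 > 1 and Σzᵢ/Kᵢ = 1.299 > 1, so g(0) = 0.514 > 0 and g(1) = -0.299 < 0.
Binary case is linear: z₁(K₁−1)(1+ψ₁(K₂−1)) + z₂(K₂−1)(1+ψ₁(K₁−1)) = 0
⇒ ψ₁ = [z₁(K₁−1)+z₂(K₂−1)] / [−(K₁−1)(K₂−1)] = 0.5135/1.0968 = 0.468
Drum-1 compositions:
  A: x = 0.151, y = 0.525
  B: x = 0.849, y = 0.475
Drum-2 feed = drum-1 vapor: z₂ = (0.5252, 0.4748).
Drum 2:
Binary case is linear: z₁(K₁−1)(1+ψ₂(K₂−1)) + z₂(K₂−1)(1+ψ₂(K₁−1)) = 0
⇒ ψ₂ = [z₁(K₁−1)+z₂(K₂−1)] / [−(K₁−1)(K₂−1)] = 0.3002/0.7588 = 0.396
  A: x = 0.360, y = 0.778
  B: x = 0.640, y = 0.222

V/F (drum 2) = 0.396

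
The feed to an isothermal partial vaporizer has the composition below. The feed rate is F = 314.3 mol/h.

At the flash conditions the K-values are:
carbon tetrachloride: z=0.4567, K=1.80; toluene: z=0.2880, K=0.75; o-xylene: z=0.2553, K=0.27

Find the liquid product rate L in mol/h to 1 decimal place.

Material balance + equilibrium reduce to Σ zᵢ(Kᵢ−1)/(1+β(Kᵢ−1)) = 0.
Feasibility: ΣzᵢKᵢ = 1.1070, Σzᵢ/Kᵢ = 1.5833 — both > 1, two phases present.
Iterate (Newton) starting at β = 0.34:
  β = 0.3400: g = -0.03935, g' = -0.4429 → β = 0.2511
  β = 0.2511: g = -0.00079, g' = -0.4272 → β = 0.2493
Converged at β = 0.2493.
Then V = β·F = 0.2493·314.3 = 78.3 mol/h and L = F − V = 236.0 mol/h.

L = 236.0 mol/h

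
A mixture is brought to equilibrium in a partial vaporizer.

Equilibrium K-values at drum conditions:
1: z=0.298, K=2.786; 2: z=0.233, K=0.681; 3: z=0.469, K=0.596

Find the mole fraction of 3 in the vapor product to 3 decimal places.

y_3 = 0.333

Material balance + equilibrium reduce to Σ zᵢ(Kᵢ−1)/(1+β(Kᵢ−1)) = 0.
Check two-phase: ΣzᵢKᵢ = 1.268 > 1 and Σzᵢ/Kᵢ = 1.236 > 1, so g(0) = 0.268 > 0 and g(1) = -0.236 < 0.
Newton–Raphson from β = 0.5:
  β = 0.500: g = -0.0447, g' = -0.419 → β = 0.393
  β = 0.393: g = 0.0024, g' = -0.467 → β = 0.398
Converged at β = 0.398.
Compositions from xᵢ = zᵢ/(1+β(Kᵢ−1)), yᵢ = Kᵢxᵢ:
  1: x = 0.174, y = 0.485
  2: x = 0.267, y = 0.182
  3: x = 0.559, y = 0.333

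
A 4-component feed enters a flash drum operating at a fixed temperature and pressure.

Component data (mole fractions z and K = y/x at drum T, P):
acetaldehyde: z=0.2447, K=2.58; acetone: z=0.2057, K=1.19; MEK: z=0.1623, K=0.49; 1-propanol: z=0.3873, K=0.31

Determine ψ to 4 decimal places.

Material balance + equilibrium reduce to Σ zᵢ(Kᵢ−1)/(1+ψ(Kᵢ−1)) = 0.
Feasibility: ΣzᵢKᵢ = 1.0757, Σzᵢ/Kᵢ = 1.8483 — both > 1, two phases present.
Newton iteration, ψ⁰ = 0.5:
  ψ = 0.5000: g = -0.26742, g' = -0.7027 → ψ = 0.1194
  ψ = 0.1194: g = -0.01592, g' = -0.7063 → ψ = 0.0969
  ψ = 0.0969: g = 0.00021, g' = -0.7251 → ψ = 0.0972
Converged at ψ = 0.0972.

ψ = 0.0972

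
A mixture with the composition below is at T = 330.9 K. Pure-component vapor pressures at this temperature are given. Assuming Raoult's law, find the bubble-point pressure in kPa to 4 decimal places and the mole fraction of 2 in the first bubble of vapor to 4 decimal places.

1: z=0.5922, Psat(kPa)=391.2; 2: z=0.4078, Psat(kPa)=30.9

At the bubble point ψ → 0, so ΣzᵢKᵢ = 1 with Kᵢ = Pᵢˢᵃᵗ/P ⇒ P = ΣzᵢPᵢˢᵃᵗ.
P = 0.5922·391.2 + 0.4078·30.9 = 244.2697 kPa
yᵢ = zᵢPᵢˢᵃᵗ/P ⇒ y_2 = 0.4078·30.9/244.2697 = 0.0516

Pbub = 244.2697 kPa, y_2 = 0.0516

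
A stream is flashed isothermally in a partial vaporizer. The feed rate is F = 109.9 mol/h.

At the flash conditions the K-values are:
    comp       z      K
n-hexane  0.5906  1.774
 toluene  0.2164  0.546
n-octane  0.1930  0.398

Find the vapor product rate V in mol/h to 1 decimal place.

Material balance + equilibrium reduce to Σ zᵢ(Kᵢ−1)/(1+β(Kᵢ−1)) = 0.
Feasibility: ΣzᵢKᵢ = 1.2427, Σzᵢ/Kᵢ = 1.2142 — both > 1, two phases present.
Newton iteration, β⁰ = 0.5:
  β = 0.5000: g = 0.03626, g' = -0.4017 → β = 0.5903
  β = 0.5903: g = -0.00067, g' = -0.4182 → β = 0.5887
Converged at β = 0.5887.
Then V = β·F = 0.5887·109.9 = 64.7 mol/h and L = F − V = 45.2 mol/h.

V = 64.7 mol/h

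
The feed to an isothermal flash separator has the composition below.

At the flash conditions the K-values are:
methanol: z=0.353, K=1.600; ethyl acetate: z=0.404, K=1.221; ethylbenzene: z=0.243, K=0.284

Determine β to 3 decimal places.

β = 0.426

Iterate (Newton) starting at β = 0.44:
  β = 0.440: g = -0.0051, g' = -0.361 → β = 0.426
Converged at β = 0.426.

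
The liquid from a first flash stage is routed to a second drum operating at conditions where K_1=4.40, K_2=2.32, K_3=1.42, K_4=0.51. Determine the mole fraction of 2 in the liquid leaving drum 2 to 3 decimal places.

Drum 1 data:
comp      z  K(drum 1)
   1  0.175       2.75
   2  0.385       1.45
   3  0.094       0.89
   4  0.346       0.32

Drum 1:
Rachford–Rice: g(ψ₁) = Σ zᵢ(Kᵢ−1)/(1+ψ₁(Kᵢ−1)) = 0.
Check two-phase: ΣzᵢKᵢ = 1.234 > 1 and Σzᵢ/Kᵢ = 1.516 > 1, so g(0) = 0.234 > 0 and g(1) = -0.516 < 0.
Iterate (Newton) starting at ψ₁ = 0.69:
  ψ₁ = 0.690: g = -0.1835, g' = -0.725 → ψ₁ = 0.437
  ψ₁ = 0.437: g = -0.0272, g' = -0.552 → ψ₁ = 0.388
  ψ₁ = 0.388: g = -0.0002, g' = -0.543 → ψ₁ = 0.387
Converged at ψ₁ = 0.387.
Drum-1 compositions:
  1: x = 0.104, y = 0.287
  2: x = 0.328, y = 0.475
  3: x = 0.098, y = 0.087
  4: x = 0.470, y = 0.150
Drum-2 feed = drum-1 liquid: z₂ = (0.1043, 0.3279, 0.0982, 0.4696).
Drum 2:
Newton iteration, ψ₂⁰ = 0.4:
  ψ₂ = 0.400: g = 0.1827, g' = -0.648 → ψ₂ = 0.682
  ψ₂ = 0.682: g = 0.0212, g' = -0.533 → ψ₂ = 0.722
Converged at ψ₂ = 0.722.
  1: x = 0.030, y = 0.133
  2: x = 0.168, y = 0.390
  3: x = 0.075, y = 0.107
  4: x = 0.727, y = 0.371

x_2 (drum 2) = 0.168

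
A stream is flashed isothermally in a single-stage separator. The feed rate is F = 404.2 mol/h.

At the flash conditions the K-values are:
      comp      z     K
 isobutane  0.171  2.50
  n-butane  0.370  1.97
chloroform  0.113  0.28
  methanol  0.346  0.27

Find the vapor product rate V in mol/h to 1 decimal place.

V = 135.4 mol/h

Rachford–Rice: g(ψ) = Σ zᵢ(Kᵢ−1)/(1+ψ(Kᵢ−1)) = 0.
g(0) = ΣzᵢKᵢ − 1 = 0.281 and g(1) = 1 − Σzᵢ/Kᵢ = -0.941, so a root lies in (0, 1).
Newton–Raphson from ψ = 0.5:
  ψ = 0.500: g = -0.1366, g' = -0.884 → ψ = 0.345
  ψ = 0.345: g = -0.0082, g' = -0.796 → ψ = 0.335
Converged at ψ = 0.335.
Then V = ψ·F = 0.3350·404.2 = 135.4 mol/h and L = F − V = 268.8 mol/h.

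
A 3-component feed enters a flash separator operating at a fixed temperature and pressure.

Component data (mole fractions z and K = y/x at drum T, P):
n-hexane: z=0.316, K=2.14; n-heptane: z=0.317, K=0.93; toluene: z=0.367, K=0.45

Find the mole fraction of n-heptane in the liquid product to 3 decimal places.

Newton iteration, V/F⁰ = 0.32:
  V/F = 0.320: g = -0.0037, g' = -0.386 → V/F = 0.310
Converged at V/F = 0.310.
Compositions from xᵢ = zᵢ/(1+V/F(Kᵢ−1)), yᵢ = Kᵢxᵢ:
  n-hexane: x = 0.233, y = 0.499
  n-heptane: x = 0.324, y = 0.301
  toluene: x = 0.443, y = 0.199

x_n-heptane = 0.324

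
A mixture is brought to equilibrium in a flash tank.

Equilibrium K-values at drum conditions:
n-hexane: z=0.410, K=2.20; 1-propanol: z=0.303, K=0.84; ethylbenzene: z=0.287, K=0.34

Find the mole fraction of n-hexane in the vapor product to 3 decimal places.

y_n-hexane = 0.588

Material balance + equilibrium reduce to Σ zᵢ(Kᵢ−1)/(1+V/F(Kᵢ−1)) = 0.
g(0) = ΣzᵢKᵢ − 1 = 0.254 and g(1) = 1 − Σzᵢ/Kᵢ = -0.391, so a root lies in (0, 1).
Newton iteration, V/F⁰ = 0.47:
  V/F = 0.470: g = -0.0124, g' = -0.513 → V/F = 0.446
Converged at V/F = 0.446.
Compositions from xᵢ = zᵢ/(1+V/F(Kᵢ−1)), yᵢ = Kᵢxᵢ:
  n-hexane: x = 0.267, y = 0.588
  1-propanol: x = 0.326, y = 0.274
  ethylbenzene: x = 0.407, y = 0.138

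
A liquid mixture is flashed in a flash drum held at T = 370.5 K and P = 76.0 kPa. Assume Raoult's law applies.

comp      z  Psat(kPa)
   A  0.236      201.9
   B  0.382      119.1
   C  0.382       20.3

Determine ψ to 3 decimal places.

Raoult's law: Kᵢ = Pᵢˢᵃᵗ/P = Pᵢˢᵃᵗ/76.0.
  K_A = 201.9/76.0 = 2.65658, K_B = 119.1/76.0 = 1.56711, K_C = 20.3/76.0 = 0.26711
Let ψ = V/F and solve Σ zᵢ(Kᵢ−1)/(1+ψ(Kᵢ−1)) = 0.
g(0) = ΣzᵢKᵢ − 1 = 0.328 and g(1) = 1 − Σzᵢ/Kᵢ = -0.763, so a root lies in (0, 1).
Newton iteration, ψ⁰ = 0.47:
  ψ = 0.470: g = -0.0362, g' = -0.759 → ψ = 0.422
  ψ = 0.422: g = -0.0006, g' = -0.735 → ψ = 0.421
Converged at ψ = 0.421.

ψ = 0.421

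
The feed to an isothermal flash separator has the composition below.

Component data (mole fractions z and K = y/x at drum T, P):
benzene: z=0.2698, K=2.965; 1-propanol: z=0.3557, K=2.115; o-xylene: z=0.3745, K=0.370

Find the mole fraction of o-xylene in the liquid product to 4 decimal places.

x_o-xylene = 0.6930

Material balance + equilibrium reduce to Σ zᵢ(Kᵢ−1)/(1+ψ(Kᵢ−1)) = 0.
Feasibility: ΣzᵢKᵢ = 1.6908, Σzᵢ/Kᵢ = 1.2713 — both > 1, two phases present.
Newton–Raphson from ψ = 0.5:
  ψ = 0.5000: g = 0.17763, g' = -0.7641 → ψ = 0.7325
  ψ = 0.7325: g = -0.00244, g' = -0.8216 → ψ = 0.7295
Converged at ψ = 0.7295.
Compositions from xᵢ = zᵢ/(1+ψ(Kᵢ−1)), yᵢ = Kᵢxᵢ:
  benzene: x = 0.1109, y = 0.3287
  1-propanol: x = 0.1962, y = 0.4149
  o-xylene: x = 0.6930, y = 0.2564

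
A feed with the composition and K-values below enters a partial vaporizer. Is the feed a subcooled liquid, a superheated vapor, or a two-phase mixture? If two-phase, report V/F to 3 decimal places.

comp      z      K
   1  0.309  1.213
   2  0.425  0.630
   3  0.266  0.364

ΣzᵢKᵢ = 0.739; Σzᵢ/Kᵢ = 1.660.
Since ΣzᵢKᵢ < 1 the mixture is below its bubble point — single liquid phase.

subcooled liquid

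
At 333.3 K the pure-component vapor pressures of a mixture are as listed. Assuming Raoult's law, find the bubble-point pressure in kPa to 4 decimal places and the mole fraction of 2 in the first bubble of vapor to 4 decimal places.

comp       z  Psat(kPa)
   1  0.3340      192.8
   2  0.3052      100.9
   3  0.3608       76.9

At the bubble point ψ → 0, so ΣzᵢKᵢ = 1 with Kᵢ = Pᵢˢᵃᵗ/P ⇒ P = ΣzᵢPᵢˢᵃᵗ.
P = 0.3340·192.8 + 0.3052·100.9 + 0.3608·76.9 = 122.9354 kPa
yᵢ = zᵢPᵢˢᵃᵗ/P ⇒ y_2 = 0.3052·100.9/122.9354 = 0.2505

Pbub = 122.9354 kPa, y_2 = 0.2505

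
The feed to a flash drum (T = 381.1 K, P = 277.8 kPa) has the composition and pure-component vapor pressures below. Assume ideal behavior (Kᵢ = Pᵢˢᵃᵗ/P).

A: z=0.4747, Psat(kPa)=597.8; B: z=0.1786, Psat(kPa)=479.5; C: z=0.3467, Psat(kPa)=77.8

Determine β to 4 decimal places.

β = 0.5681

Raoult's law: Kᵢ = Pᵢˢᵃᵗ/P = Pᵢˢᵃᵗ/277.8.
  K_A = 597.8/277.8 = 2.151908, K_B = 479.5/277.8 = 1.726062, K_C = 77.8/277.8 = 0.280058
Let β = V/F and solve Σ zᵢ(Kᵢ−1)/(1+β(Kᵢ−1)) = 0.
Check two-phase: ΣzᵢKᵢ = 1.4269 > 1 and Σzᵢ/Kᵢ = 1.5620 > 1, so g(0) = 0.4269 > 0 and g(1) = -0.5620 < 0.
Newton–Raphson from β = 0.51:
  β = 0.5100: g = 0.04466, g' = -0.7488 → β = 0.5696
  β = 0.5696: g = -0.00124, g' = -0.7932 → β = 0.5681
Converged at β = 0.5681.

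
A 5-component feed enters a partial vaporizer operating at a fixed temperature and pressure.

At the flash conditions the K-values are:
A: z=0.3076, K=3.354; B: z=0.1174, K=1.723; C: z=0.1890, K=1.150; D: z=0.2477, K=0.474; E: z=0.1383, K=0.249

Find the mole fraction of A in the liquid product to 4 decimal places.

x_A = 0.1265

Rachford–Rice: g(ψ) = Σ zᵢ(Kᵢ−1)/(1+ψ(Kᵢ−1)) = 0.
Check two-phase: ΣzᵢKᵢ = 1.6032 > 1 and Σzᵢ/Kᵢ = 1.4022 > 1, so g(0) = 0.6032 > 0 and g(1) = -0.4022 < 0.
Newton iteration, ψ⁰ = 0.5:
  ψ = 0.5000: g = 0.07823, g' = -0.7226 → ψ = 0.6083
  ψ = 0.6083: g = -0.00010, g' = -0.7339 → ψ = 0.6081
Converged at ψ = 0.6081.
Compositions from xᵢ = zᵢ/(1+ψ(Kᵢ−1)), yᵢ = Kᵢxᵢ:
  A: x = 0.1265, y = 0.4243
  B: x = 0.0815, y = 0.1405
  C: x = 0.1732, y = 0.1992
  D: x = 0.3642, y = 0.1726
  E: x = 0.2546, y = 0.0634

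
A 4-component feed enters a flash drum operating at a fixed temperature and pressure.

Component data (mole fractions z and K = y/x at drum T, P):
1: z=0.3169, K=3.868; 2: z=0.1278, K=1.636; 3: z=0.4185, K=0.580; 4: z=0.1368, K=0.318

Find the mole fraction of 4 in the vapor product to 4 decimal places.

y_4 = 0.0736

Newton iteration, ψ⁰ = 0.5:
  ψ = 0.5000: g = 0.07101, g' = -0.7345 → ψ = 0.5967
  ψ = 0.5967: g = 0.00228, g' = -0.6941 → ψ = 0.6000
Converged at ψ = 0.6000.
Compositions from xᵢ = zᵢ/(1+ψ(Kᵢ−1)), yᵢ = Kᵢxᵢ:
  1: x = 0.1165, y = 0.4505
  2: x = 0.0925, y = 0.1513
  3: x = 0.5595, y = 0.3245
  4: x = 0.2315, y = 0.0736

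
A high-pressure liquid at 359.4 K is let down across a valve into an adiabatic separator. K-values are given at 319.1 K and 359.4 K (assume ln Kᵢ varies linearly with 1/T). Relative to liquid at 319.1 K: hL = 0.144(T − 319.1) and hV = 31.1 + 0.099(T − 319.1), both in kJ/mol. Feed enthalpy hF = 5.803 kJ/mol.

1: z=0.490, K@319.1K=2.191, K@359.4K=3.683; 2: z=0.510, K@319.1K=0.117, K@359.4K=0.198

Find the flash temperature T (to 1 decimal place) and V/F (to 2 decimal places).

Adiabatic flash: solve Rachford–Rice at each trial T, then check hF = ψ·hV(T) + (1−ψ)·hL(T).
  T = 319.1 K: K = (2.191, 0.117), RR gives ψ = 0.127, H_out = 3.941 kJ/mol
  T = 359.4 K: K = (3.683, 0.198), RR gives ψ = 0.421, H_out = 18.130 kJ/mol
  T = 339.2 K: K = (2.883, 0.154), RR gives ψ = 0.309, H_out = 12.215 kJ/mol
  T = 329.1 K: K = (2.522, 0.135), RR gives ψ = 0.231, H_out = 8.531 kJ/mol
  T = 324.1 K: K = (2.353, 0.126), RR gives ψ = 0.184, H_out = 6.390 kJ/mol
  T = 321.6 K: K = (2.271, 0.121), RR gives ψ = 0.157, H_out = 5.210 kJ/mol
  T = 322.9 K: K = (2.314, 0.124), RR gives ψ = 0.171, H_out = 5.834 kJ/mol
Linear interpolation between T = 321.6 (H_out = 5.210) and T = 322.9 (H_out = 5.834) on hF = 5.803 gives T ≈ 322.8 K, at which ψ = 0.17.

T = 322.8 K, V/F = 0.17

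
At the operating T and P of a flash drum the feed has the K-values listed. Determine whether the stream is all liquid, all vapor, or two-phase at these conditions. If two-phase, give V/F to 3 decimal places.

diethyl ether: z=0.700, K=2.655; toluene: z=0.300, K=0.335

two-phase, V/F = 0.871

ΣzᵢKᵢ = 1.959; Σzᵢ/Kᵢ = 1.159.
Both exceed 1, so a two-phase solution exists.
Let ψ = V/F and solve Σ zᵢ(Kᵢ−1)/(1+ψ(Kᵢ−1)) = 0.
Newton iteration, ψ⁰ = 0.5:
  ψ = 0.500: g = 0.3350, g' = -0.872 → ψ = 0.884
  ψ = 0.884: g = -0.0140, g' = -1.098 → ψ = 0.872
  ψ = 0.872: g = -0.0002, g' = -1.072 → ψ = 0.871
Converged at ψ = 0.871.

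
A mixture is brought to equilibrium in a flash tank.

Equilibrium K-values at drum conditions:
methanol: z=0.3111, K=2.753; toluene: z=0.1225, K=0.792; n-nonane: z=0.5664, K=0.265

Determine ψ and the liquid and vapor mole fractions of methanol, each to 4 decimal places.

ψ = 0.0893, x_methanol = 0.2690, y_methanol = 0.7405

Material balance + equilibrium reduce to Σ zᵢ(Kᵢ−1)/(1+ψ(Kᵢ−1)) = 0.
g(0) = ΣzᵢKᵢ − 1 = 0.1036 and g(1) = 1 − Σzᵢ/Kᵢ = -1.4050, so a root lies in (0, 1).
Newton–Raphson from ψ = 0.4:
  ψ = 0.4000: g = -0.29689, g' = -0.9505 → ψ = 0.0877
  ψ = 0.0877: g = 0.00179, g' = -1.0734 → ψ = 0.0893
Converged at ψ = 0.0893.
Compositions from xᵢ = zᵢ/(1+ψ(Kᵢ−1)), yᵢ = Kᵢxᵢ:
  methanol: x = 0.2690, y = 0.7405
  toluene: x = 0.1248, y = 0.0989
  n-nonane: x = 0.6062, y = 0.1606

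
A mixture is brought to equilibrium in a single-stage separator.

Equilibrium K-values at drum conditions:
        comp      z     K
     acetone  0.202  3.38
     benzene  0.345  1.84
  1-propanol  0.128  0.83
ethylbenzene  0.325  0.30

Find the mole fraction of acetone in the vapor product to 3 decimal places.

y_acetone = 0.291

Rachford–Rice: g(ψ) = Σ zᵢ(Kᵢ−1)/(1+ψ(Kᵢ−1)) = 0.
Check two-phase: ΣzᵢKᵢ = 1.521 > 1 and Σzᵢ/Kᵢ = 1.485 > 1, so g(0) = 0.521 > 0 and g(1) = -0.485 < 0.
Newton iteration, ψ⁰ = 0.5:
  ψ = 0.500: g = 0.0498, g' = -0.741 → ψ = 0.567
Converged at ψ = 0.567.
Compositions from xᵢ = zᵢ/(1+ψ(Kᵢ−1)), yᵢ = Kᵢxᵢ:
  acetone: x = 0.086, y = 0.291
  benzene: x = 0.234, y = 0.430
  1-propanol: x = 0.142, y = 0.118
  ethylbenzene: x = 0.539, y = 0.162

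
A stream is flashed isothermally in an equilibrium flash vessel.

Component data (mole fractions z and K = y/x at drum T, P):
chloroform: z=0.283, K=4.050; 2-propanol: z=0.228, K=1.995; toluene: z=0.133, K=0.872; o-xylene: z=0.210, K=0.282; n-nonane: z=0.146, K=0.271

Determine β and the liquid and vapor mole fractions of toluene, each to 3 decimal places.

Let β = V/F and solve Σ zᵢ(Kᵢ−1)/(1+β(Kᵢ−1)) = 0.
Feasibility: ΣzᵢKᵢ = 1.816, Σzᵢ/Kᵢ = 1.620 — both > 1, two phases present.
Newton–Raphson from β = 0.5:
  β = 0.500: g = 0.0724, g' = -0.972 → β = 0.575
  β = 0.575: g = -0.0002, g' = -0.985 → β = 0.574
Converged at β = 0.574.
Compositions from xᵢ = zᵢ/(1+β(Kᵢ−1)), yᵢ = Kᵢxᵢ:
  chloroform: x = 0.103, y = 0.417
  2-propanol: x = 0.145, y = 0.289
  toluene: x = 0.144, y = 0.125
  o-xylene: x = 0.357, y = 0.101
  n-nonane: x = 0.251, y = 0.068

β = 0.574, x_toluene = 0.144, y_toluene = 0.125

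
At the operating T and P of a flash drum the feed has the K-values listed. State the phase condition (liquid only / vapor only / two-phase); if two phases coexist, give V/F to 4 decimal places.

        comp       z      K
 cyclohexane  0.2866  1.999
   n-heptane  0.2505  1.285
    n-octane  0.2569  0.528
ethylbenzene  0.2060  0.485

ΣzᵢKᵢ = 1.1304; Σzᵢ/Kᵢ = 1.2496.
Both exceed 1, so a two-phase solution exists.
Material balance + equilibrium reduce to Σ zᵢ(Kᵢ−1)/(1+ψ(Kᵢ−1)) = 0.
Iterate (Newton) starting at ψ = 0.34:
  ψ = 0.3400: g = 0.00576, g' = -0.3378 → ψ = 0.3571
Converged at ψ = 0.3571.

two-phase, V/F = 0.3571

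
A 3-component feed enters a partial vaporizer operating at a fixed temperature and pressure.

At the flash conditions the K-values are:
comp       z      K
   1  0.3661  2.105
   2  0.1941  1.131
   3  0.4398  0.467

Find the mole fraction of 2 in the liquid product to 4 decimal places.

x_2 = 0.1841

Rachford–Rice: g(ψ) = Σ zᵢ(Kᵢ−1)/(1+ψ(Kᵢ−1)) = 0.
Feasibility: ΣzᵢKᵢ = 1.1956, Σzᵢ/Kᵢ = 1.2873 — both > 1, two phases present.
Iterate (Newton) starting at ψ = 0.5:
  ψ = 0.5000: g = -0.03514, g' = -0.4206 → ψ = 0.4164
  ψ = 0.4164: g = -0.00013, g' = -0.4191 → ψ = 0.4161
Converged at ψ = 0.4161.
Compositions from xᵢ = zᵢ/(1+ψ(Kᵢ−1)), yᵢ = Kᵢxᵢ:
  1: x = 0.2508, y = 0.5279
  2: x = 0.1841, y = 0.2082
  3: x = 0.5652, y = 0.2639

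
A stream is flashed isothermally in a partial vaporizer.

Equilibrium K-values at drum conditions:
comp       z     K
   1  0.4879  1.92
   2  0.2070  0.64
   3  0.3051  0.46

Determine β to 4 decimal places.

Let β = V/F and solve Σ zᵢ(Kᵢ−1)/(1+β(Kᵢ−1)) = 0.
g(0) = ΣzᵢKᵢ − 1 = 0.2096 and g(1) = 1 − Σzᵢ/Kᵢ = -0.2408, so a root lies in (0, 1).
Newton–Raphson from β = 0.5:
  β = 0.5000: g = -0.00912, g' = -0.4006 → β = 0.4772
Converged at β = 0.4772.

β = 0.4772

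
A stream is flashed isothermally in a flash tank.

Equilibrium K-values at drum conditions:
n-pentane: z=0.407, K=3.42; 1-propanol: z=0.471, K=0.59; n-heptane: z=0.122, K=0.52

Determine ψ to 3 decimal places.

ψ = 0.712

Iterate (Newton) starting at ψ = 0.5:
  ψ = 0.500: g = 0.1257, g' = -0.662 → ψ = 0.690
  ψ = 0.690: g = 0.0121, g' = -0.551 → ψ = 0.712
Converged at ψ = 0.712.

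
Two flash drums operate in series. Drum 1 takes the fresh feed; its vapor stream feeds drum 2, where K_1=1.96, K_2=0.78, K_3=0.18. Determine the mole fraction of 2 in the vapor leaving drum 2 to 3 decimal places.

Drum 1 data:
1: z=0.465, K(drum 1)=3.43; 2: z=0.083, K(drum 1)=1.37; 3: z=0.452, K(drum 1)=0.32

y_2 (drum 2) = 0.085

Drum 1:
Let ψ₁ = V/F and solve Σ zᵢ(Kᵢ−1)/(1+ψ₁(Kᵢ−1)) = 0.
Check two-phase: ΣzᵢKᵢ = 1.853 > 1 and Σzᵢ/Kᵢ = 1.609 > 1, so g(0) = 0.853 > 0 and g(1) = -0.609 < 0.
Newton iteration, ψ₁⁰ = 0.5:
  ψ₁ = 0.500: g = 0.0704, g' = -1.048 → ψ₁ = 0.567
Converged at ψ₁ = 0.567.
Drum-1 compositions:
  1: x = 0.195, y = 0.671
  2: x = 0.069, y = 0.094
  3: x = 0.736, y = 0.235
Drum-2 feed = drum-1 vapor: z₂ = (0.6705, 0.0940, 0.2355).
Drum 2:
Material balance + equilibrium reduce to Σ zᵢ(Kᵢ−1)/(1+ψ₂(Kᵢ−1)) = 0.
Check two-phase: ΣzᵢKᵢ = 1.430 > 1 and Σzᵢ/Kᵢ = 1.771 > 1, so g(0) = 0.430 > 0 and g(1) = -0.771 < 0.
Newton iteration, ψ₂⁰ = 0.5:
  ψ₂ = 0.500: g = 0.0844, g' = -0.743 → ψ₂ = 0.614
  ψ₂ = 0.614: g = -0.0075, g' = -0.892 → ψ₂ = 0.605
Converged at ψ₂ = 0.605.
  1: x = 0.424, y = 0.831
  2: x = 0.108, y = 0.085
  3: x = 0.467, y = 0.084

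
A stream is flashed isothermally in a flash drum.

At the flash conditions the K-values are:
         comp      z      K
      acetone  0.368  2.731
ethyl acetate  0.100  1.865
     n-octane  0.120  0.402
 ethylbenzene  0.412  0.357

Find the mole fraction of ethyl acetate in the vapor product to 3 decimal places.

Rachford–Rice: g(ψ) = Σ zᵢ(Kᵢ−1)/(1+ψ(Kᵢ−1)) = 0.
g(0) = ΣzᵢKᵢ − 1 = 0.387 and g(1) = 1 − Σzᵢ/Kᵢ = -0.641, so a root lies in (0, 1).
Iterate (Newton) starting at ψ = 0.5:
  ψ = 0.500: g = -0.0910, g' = -0.811 → ψ = 0.388
  ψ = 0.388: g = -0.0004, g' = -0.812 → ψ = 0.387
Converged at ψ = 0.387.
Compositions from xᵢ = zᵢ/(1+ψ(Kᵢ−1)), yᵢ = Kᵢxᵢ:
  acetone: x = 0.220, y = 0.602
  ethyl acetate: x = 0.075, y = 0.140
  n-octane: x = 0.156, y = 0.063
  ethylbenzene: x = 0.549, y = 0.196

y_ethyl acetate = 0.140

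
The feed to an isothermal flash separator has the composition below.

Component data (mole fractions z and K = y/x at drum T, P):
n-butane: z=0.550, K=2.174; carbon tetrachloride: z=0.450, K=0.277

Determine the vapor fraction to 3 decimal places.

Material balance + equilibrium reduce to Σ zᵢ(Kᵢ−1)/(1+ψ(Kᵢ−1)) = 0.
Check two-phase: ΣzᵢKᵢ = 1.320 > 1 and Σzᵢ/Kᵢ = 1.878 > 1, so g(0) = 0.320 > 0 and g(1) = -0.878 < 0.
Iterate (Newton) starting at ψ = 0.5:
  ψ = 0.500: g = -0.1027, g' = -0.878 → ψ = 0.383
  ψ = 0.383: g = -0.0046, g' = -0.811 → ψ = 0.377
Converged at ψ = 0.377.

ψ = 0.377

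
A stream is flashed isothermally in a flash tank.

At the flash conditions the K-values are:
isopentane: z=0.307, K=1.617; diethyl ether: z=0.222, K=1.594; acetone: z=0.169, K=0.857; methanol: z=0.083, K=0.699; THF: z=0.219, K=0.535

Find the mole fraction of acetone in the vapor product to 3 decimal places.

Rachford–Rice: g(ψ) = Σ zᵢ(Kᵢ−1)/(1+ψ(Kᵢ−1)) = 0.
Check two-phase: ΣzᵢKᵢ = 1.170 > 1 and Σzᵢ/Kᵢ = 1.054 > 1, so g(0) = 0.170 > 0 and g(1) = -0.054 < 0.
Iterate (Newton) starting at ψ = 0.5:
  ψ = 0.500: g = 0.0583, g' = -0.210 → ψ = 0.778
  ψ = 0.778: g = -0.0012, g' = -0.223 → ψ = 0.773
Converged at ψ = 0.773.
Compositions from xᵢ = zᵢ/(1+ψ(Kᵢ−1)), yᵢ = Kᵢxᵢ:
  isopentane: x = 0.208, y = 0.336
  diethyl ether: x = 0.152, y = 0.243
  acetone: x = 0.190, y = 0.163
  methanol: x = 0.108, y = 0.076
  THF: x = 0.342, y = 0.183

y_acetone = 0.163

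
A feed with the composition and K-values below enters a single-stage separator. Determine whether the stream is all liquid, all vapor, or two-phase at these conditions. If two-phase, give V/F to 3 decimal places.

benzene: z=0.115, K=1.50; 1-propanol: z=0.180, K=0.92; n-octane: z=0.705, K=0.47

ΣzᵢKᵢ = 0.669; Σzᵢ/Kᵢ = 1.772.
Since ΣzᵢKᵢ < 1 the mixture is below its bubble point — single liquid phase.

all liquid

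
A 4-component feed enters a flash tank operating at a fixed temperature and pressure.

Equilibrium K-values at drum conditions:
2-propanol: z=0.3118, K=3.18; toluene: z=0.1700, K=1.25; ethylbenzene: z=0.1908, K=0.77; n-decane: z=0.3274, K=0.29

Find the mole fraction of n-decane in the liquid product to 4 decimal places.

x_n-decane = 0.4751

Let ψ = V/F and solve Σ zᵢ(Kᵢ−1)/(1+ψ(Kᵢ−1)) = 0.
Check two-phase: ΣzᵢKᵢ = 1.4459 > 1 and Σzᵢ/Kᵢ = 1.6108 > 1, so g(0) = 0.4459 > 0 and g(1) = -0.6108 < 0.
Iterate (Newton) starting at ψ = 0.5:
  ψ = 0.5000: g = -0.04698, g' = -0.7572 → ψ = 0.4380
  ψ = 0.4380: g = -0.00012, g' = -0.7565 → ψ = 0.4378
Converged at ψ = 0.4378.
Compositions from xᵢ = zᵢ/(1+ψ(Kᵢ−1)), yᵢ = Kᵢxᵢ:
  2-propanol: x = 0.1595, y = 0.5073
  toluene: x = 0.1532, y = 0.1915
  ethylbenzene: x = 0.2122, y = 0.1634
  n-decane: x = 0.4751, y = 0.1378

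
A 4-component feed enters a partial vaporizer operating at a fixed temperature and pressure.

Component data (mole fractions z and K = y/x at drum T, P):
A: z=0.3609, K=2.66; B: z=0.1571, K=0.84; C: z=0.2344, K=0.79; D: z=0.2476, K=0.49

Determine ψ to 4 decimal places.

ψ = 0.6864

Iterate (Newton) starting at ψ = 0.5:
  ψ = 0.5000: g = 0.07556, g' = -0.4307 → ψ = 0.6754
  ψ = 0.6754: g = 0.00425, g' = -0.3900 → ψ = 0.6863
  ψ = 0.6863: g = 0.00001, g' = -0.3889 → ψ = 0.6864
Converged at ψ = 0.6864.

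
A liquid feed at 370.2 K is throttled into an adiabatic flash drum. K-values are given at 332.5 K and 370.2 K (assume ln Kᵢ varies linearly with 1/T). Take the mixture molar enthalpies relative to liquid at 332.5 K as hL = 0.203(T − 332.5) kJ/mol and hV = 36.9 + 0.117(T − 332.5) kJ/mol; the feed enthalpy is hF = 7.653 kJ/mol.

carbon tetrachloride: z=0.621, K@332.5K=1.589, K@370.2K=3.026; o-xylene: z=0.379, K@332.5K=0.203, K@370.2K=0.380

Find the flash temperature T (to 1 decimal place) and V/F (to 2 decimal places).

Adiabatic flash: solve Rachford–Rice at each trial T, then check hF = ψ·hV(T) + (1−ψ)·hL(T).
  T = 332.5 K: K = (1.589, 0.203), RR gives ψ = 0.136, H_out = 5.008 kJ/mol
  T = 370.2 K: K = (3.026, 0.380), RR gives ψ = 0.815, H_out = 35.069 kJ/mol
  T = 351.4 K: K = (2.233, 0.283), RR gives ψ = 0.558, H_out = 23.531 kJ/mol
  T = 341.9 K: K = (1.891, 0.240), RR gives ψ = 0.392, H_out = 16.061 kJ/mol
  T = 337.2 K: K = (1.735, 0.221), RR gives ψ = 0.282, H_out = 11.247 kJ/mol
  T = 334.9 K: K = (1.663, 0.212), RR gives ψ = 0.216, H_out = 8.424 kJ/mol
  T = 333.7 K: K = (1.626, 0.208), RR gives ψ = 0.178, H_out = 6.785 kJ/mol
Linear interpolation between T = 333.7 (H_out = 6.785) and T = 334.9 (H_out = 8.424) on hF = 7.653 gives T ≈ 334.3 K, at which ψ = 0.20.

T = 334.3 K, V/F = 0.20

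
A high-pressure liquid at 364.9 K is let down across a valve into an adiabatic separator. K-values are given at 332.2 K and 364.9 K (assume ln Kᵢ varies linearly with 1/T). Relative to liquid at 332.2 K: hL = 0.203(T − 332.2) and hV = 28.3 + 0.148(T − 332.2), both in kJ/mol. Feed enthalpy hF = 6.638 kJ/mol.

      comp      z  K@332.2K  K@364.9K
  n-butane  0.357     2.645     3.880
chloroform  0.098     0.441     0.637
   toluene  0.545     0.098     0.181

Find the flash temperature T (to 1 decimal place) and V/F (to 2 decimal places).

Adiabatic flash: solve Rachford–Rice at each trial T, then check hF = ψ·hV(T) + (1−ψ)·hL(T).
  T = 332.2 K: K = (2.645, 0.441, 0.098), RR gives ψ = 0.029, H_out = 0.822 kJ/mol
  T = 364.9 K: K = (3.880, 0.637, 0.181), RR gives ψ = 0.248, H_out = 13.220 kJ/mol
  T = 348.5 K: K = (3.231, 0.534, 0.135), RR gives ψ = 0.154, H_out = 7.523 kJ/mol
  T = 340.4 K: K = (2.932, 0.487, 0.116), RR gives ψ = 0.097, H_out = 4.379 kJ/mol
  T = 344.4 K: K = (3.078, 0.510, 0.125), RR gives ψ = 0.126, H_out = 5.969 kJ/mol
  T = 346.4 K: K = (3.152, 0.522, 0.130), RR gives ψ = 0.140, H_out = 6.736 kJ/mol
Linear interpolation between T = 344.4 (H_out = 5.969) and T = 346.4 (H_out = 6.736) on hF = 6.638 gives T ≈ 346.1 K, at which ψ = 0.14.

T = 346.1 K, V/F = 0.14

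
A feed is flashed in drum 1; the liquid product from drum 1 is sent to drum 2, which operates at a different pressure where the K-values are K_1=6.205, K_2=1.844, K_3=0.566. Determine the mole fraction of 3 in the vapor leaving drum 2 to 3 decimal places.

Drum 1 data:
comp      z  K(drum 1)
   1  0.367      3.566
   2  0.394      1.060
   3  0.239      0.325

Drum 1:
Material balance + equilibrium reduce to Σ zᵢ(Kᵢ−1)/(1+ψ₁(Kᵢ−1)) = 0.
g(0) = ΣzᵢKᵢ − 1 = 0.804 and g(1) = 1 − Σzᵢ/Kᵢ = -0.210, so a root lies in (0, 1).
Iterate (Newton) starting at ψ₁ = 0.39:
  ψ₁ = 0.390: g = 0.2748, g' = -0.806 → ψ₁ = 0.731
  ψ₁ = 0.731: g = 0.0316, g' = -0.718 → ψ₁ = 0.775
  ψ₁ = 0.775: g = -0.0007, g' = -0.751 → ψ₁ = 0.774
Converged at ψ₁ = 0.774.
Drum-1 compositions:
  1: x = 0.123, y = 0.438
  2: x = 0.377, y = 0.399
  3: x = 0.501, y = 0.163
Drum-2 feed = drum-1 liquid: z₂ = (0.1229, 0.3765, 0.5006).
Drum 2:
Material balance + equilibrium reduce to Σ zᵢ(Kᵢ−1)/(1+ψ₂(Kᵢ−1)) = 0.
Feasibility: ΣzᵢKᵢ = 1.740, Σzᵢ/Kᵢ = 1.108 — both > 1, two phases present.
Iterate (Newton) starting at ψ₂ = 0.5:
  ψ₂ = 0.500: g = 0.1235, g' = -0.543 → ψ₂ = 0.728
  ψ₂ = 0.728: g = 0.0130, g' = -0.450 → ψ₂ = 0.756
  ψ₂ = 0.756: g = 0.0001, g' = -0.445 → ψ₂ = 0.757
Converged at ψ₂ = 0.757.
  1: x = 0.025, y = 0.154
  2: x = 0.230, y = 0.424
  3: x = 0.745, y = 0.422

y_3 (drum 2) = 0.422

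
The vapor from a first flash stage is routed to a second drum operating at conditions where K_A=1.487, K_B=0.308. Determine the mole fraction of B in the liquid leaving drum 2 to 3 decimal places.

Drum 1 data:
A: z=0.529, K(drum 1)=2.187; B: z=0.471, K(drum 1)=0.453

Drum 1:
Rachford–Rice: g(ψ₁) = Σ zᵢ(Kᵢ−1)/(1+ψ₁(Kᵢ−1)) = 0.
g(0) = ΣzᵢKᵢ − 1 = 0.370 and g(1) = 1 − Σzᵢ/Kᵢ = -0.282, so a root lies in (0, 1).
Binary case is linear: z₁(K₁−1)(1+ψ₁(K₂−1)) + z₂(K₂−1)(1+ψ₁(K₁−1)) = 0
⇒ ψ₁ = [z₁(K₁−1)+z₂(K₂−1)] / [−(K₁−1)(K₂−1)] = 0.3703/0.6493 = 0.570
Drum-1 compositions:
  A: x = 0.315, y = 0.690
  B: x = 0.685, y = 0.310
Drum-2 feed = drum-1 vapor: z₂ = (0.6899, 0.3101).
Drum 2:
Material balance + equilibrium reduce to Σ zᵢ(Kᵢ−1)/(1+ψ₂(Kᵢ−1)) = 0.
g(0) = ΣzᵢKᵢ − 1 = 0.121 and g(1) = 1 − Σzᵢ/Kᵢ = -0.471, so a root lies in (0, 1).
Binary case is linear: z₁(K₁−1)(1+ψ₂(K₂−1)) + z₂(K₂−1)(1+ψ₂(K₁−1)) = 0
⇒ ψ₂ = [z₁(K₁−1)+z₂(K₂−1)] / [−(K₁−1)(K₂−1)] = 0.1214/0.3370 = 0.360
  A: x = 0.587, y = 0.873
  B: x = 0.413, y = 0.127

x_B (drum 2) = 0.413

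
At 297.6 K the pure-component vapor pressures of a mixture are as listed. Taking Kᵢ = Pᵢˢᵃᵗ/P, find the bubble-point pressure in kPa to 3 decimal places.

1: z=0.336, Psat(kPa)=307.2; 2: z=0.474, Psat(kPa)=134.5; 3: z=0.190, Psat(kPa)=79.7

Pbub = 182.115 kPa

At the bubble point ψ → 0, so ΣzᵢKᵢ = 1 with Kᵢ = Pᵢˢᵃᵗ/P ⇒ P = ΣzᵢPᵢˢᵃᵗ.
P = 0.336·307.2 + 0.474·134.5 + 0.190·79.7 = 182.115 kPa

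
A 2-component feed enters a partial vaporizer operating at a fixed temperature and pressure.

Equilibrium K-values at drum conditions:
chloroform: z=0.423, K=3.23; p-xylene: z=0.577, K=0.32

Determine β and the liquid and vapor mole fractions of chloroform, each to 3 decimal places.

β = 0.363, x_chloroform = 0.234, y_chloroform = 0.755

Let β = V/F and solve Σ zᵢ(Kᵢ−1)/(1+β(Kᵢ−1)) = 0.
Check two-phase: ΣzᵢKᵢ = 1.551 > 1 and Σzᵢ/Kᵢ = 1.934 > 1, so g(0) = 0.551 > 0 and g(1) = -0.934 < 0.
Newton–Raphson from β = 0.64:
  β = 0.640: g = -0.3061, g' = -1.193 → β = 0.384
  β = 0.384: g = -0.0224, g' = -1.099 → β = 0.363
Converged at β = 0.363.
Compositions from xᵢ = zᵢ/(1+β(Kᵢ−1)), yᵢ = Kᵢxᵢ:
  chloroform: x = 0.234, y = 0.755
  p-xylene: x = 0.766, y = 0.245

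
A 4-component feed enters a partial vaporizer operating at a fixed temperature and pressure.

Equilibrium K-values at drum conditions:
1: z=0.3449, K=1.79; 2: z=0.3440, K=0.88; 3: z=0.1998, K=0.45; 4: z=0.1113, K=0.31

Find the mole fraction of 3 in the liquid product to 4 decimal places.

Material balance + equilibrium reduce to Σ zᵢ(Kᵢ−1)/(1+β(Kᵢ−1)) = 0.
Feasibility: ΣzᵢKᵢ = 1.0445, Σzᵢ/Kᵢ = 1.3866 — both > 1, two phases present.
Newton–Raphson from β = 0.5:
  β = 0.5000: g = -0.11741, g' = -0.3547 → β = 0.1690
  β = 0.1690: g = -0.00984, g' = -0.3141 → β = 0.1377
Converged at β = 0.1377.
Compositions from xᵢ = zᵢ/(1+β(Kᵢ−1)), yᵢ = Kᵢxᵢ:
  1: x = 0.3111, y = 0.5568
  2: x = 0.3498, y = 0.3078
  3: x = 0.2162, y = 0.0973
  4: x = 0.1230, y = 0.0381

x_3 = 0.2162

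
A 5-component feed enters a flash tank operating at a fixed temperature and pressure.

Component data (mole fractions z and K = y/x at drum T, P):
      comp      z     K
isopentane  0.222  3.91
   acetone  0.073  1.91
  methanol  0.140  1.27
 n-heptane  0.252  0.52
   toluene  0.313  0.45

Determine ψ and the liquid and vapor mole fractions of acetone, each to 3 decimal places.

Material balance + equilibrium reduce to Σ zᵢ(Kᵢ−1)/(1+ψ(Kᵢ−1)) = 0.
g(0) = ΣzᵢKᵢ − 1 = 0.457 and g(1) = 1 − Σzᵢ/Kᵢ = -0.385, so a root lies in (0, 1).
Iterate (Newton) starting at ψ = 0.44:
  ψ = 0.440: g = -0.0159, g' = -0.659 → ψ = 0.416
Converged at ψ = 0.416.
Compositions from xᵢ = zᵢ/(1+ψ(Kᵢ−1)), yᵢ = Kᵢxᵢ:
  isopentane: x = 0.100, y = 0.393
  acetone: x = 0.053, y = 0.101
  methanol: x = 0.126, y = 0.160
  n-heptane: x = 0.315, y = 0.164
  toluene: x = 0.406, y = 0.183

ψ = 0.416, x_acetone = 0.053, y_acetone = 0.101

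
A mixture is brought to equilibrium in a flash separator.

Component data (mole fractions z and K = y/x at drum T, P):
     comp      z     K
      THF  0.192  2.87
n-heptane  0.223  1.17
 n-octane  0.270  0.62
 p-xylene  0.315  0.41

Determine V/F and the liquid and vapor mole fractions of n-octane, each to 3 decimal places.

Rachford–Rice: g(V/F) = Σ zᵢ(Kᵢ−1)/(1+V/F(Kᵢ−1)) = 0.
Check two-phase: ΣzᵢKᵢ = 1.109 > 1 and Σzᵢ/Kᵢ = 1.461 > 1, so g(0) = 0.108 > 0 and g(1) = -0.461 < 0.
Newton–Raphson from V/F = 0.44:
  V/F = 0.440: g = -0.1420, g' = -0.464 → V/F = 0.134
  V/F = 0.134: g = 0.0143, g' = -0.608 → V/F = 0.157
  V/F = 0.157: g = 0.0003, g' = -0.584 → V/F = 0.158
Converged at V/F = 0.158.
Compositions from xᵢ = zᵢ/(1+V/F(Kᵢ−1)), yᵢ = Kᵢxᵢ:
  THF: x = 0.148, y = 0.425
  n-heptane: x = 0.217, y = 0.254
  n-octane: x = 0.287, y = 0.178
  p-xylene: x = 0.347, y = 0.142

V/F = 0.158, x_n-octane = 0.287, y_n-octane = 0.178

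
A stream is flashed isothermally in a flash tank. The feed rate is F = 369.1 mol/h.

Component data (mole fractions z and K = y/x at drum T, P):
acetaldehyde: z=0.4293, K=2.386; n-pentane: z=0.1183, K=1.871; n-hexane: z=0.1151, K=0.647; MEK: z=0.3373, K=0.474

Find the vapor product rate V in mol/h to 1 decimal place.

Newton–Raphson from ψ = 0.38:
  ψ = 0.3800: g = 0.19849, g' = -0.5694 → ψ = 0.7286
  ψ = 0.7286: g = 0.01672, g' = -0.5091 → ψ = 0.7614
  ψ = 0.7614: g = -0.00008, g' = -0.5142 → ψ = 0.7613
Converged at ψ = 0.7613.
Then V = ψ·F = 0.7613·369.1 = 281.0 mol/h and L = F − V = 88.1 mol/h.

V = 281.0 mol/h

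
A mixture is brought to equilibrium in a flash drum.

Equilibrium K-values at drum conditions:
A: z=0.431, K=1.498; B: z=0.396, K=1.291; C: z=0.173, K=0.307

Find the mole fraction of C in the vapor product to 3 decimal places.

y_C = 0.111

Newton iteration, V/F⁰ = 0.5:
  V/F = 0.500: g = 0.0890, g' = -0.289 → V/F = 0.808
  V/F = 0.808: g = -0.0263, g' = -0.506 → V/F = 0.756
  V/F = 0.756: g = -0.0016, g' = -0.446 → V/F = 0.753
Converged at V/F = 0.753.
Compositions from xᵢ = zᵢ/(1+V/F(Kᵢ−1)), yᵢ = Kᵢxᵢ:
  A: x = 0.313, y = 0.470
  B: x = 0.325, y = 0.419
  C: x = 0.362, y = 0.111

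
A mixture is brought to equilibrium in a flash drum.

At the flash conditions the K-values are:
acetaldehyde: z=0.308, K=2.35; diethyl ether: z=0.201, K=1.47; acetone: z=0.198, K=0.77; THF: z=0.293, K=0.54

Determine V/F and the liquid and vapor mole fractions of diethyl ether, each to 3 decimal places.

V/F = 0.798, x_diethyl ether = 0.146, y_diethyl ether = 0.215

Newton–Raphson from V/F = 0.5:
  V/F = 0.500: g = 0.0982, g' = -0.347 → V/F = 0.783
  V/F = 0.783: g = 0.0050, g' = -0.323 → V/F = 0.798
Converged at V/F = 0.798.
Compositions from xᵢ = zᵢ/(1+V/F(Kᵢ−1)), yᵢ = Kᵢxᵢ:
  acetaldehyde: x = 0.148, y = 0.348
  diethyl ether: x = 0.146, y = 0.215
  acetone: x = 0.243, y = 0.187
  THF: x = 0.463, y = 0.250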